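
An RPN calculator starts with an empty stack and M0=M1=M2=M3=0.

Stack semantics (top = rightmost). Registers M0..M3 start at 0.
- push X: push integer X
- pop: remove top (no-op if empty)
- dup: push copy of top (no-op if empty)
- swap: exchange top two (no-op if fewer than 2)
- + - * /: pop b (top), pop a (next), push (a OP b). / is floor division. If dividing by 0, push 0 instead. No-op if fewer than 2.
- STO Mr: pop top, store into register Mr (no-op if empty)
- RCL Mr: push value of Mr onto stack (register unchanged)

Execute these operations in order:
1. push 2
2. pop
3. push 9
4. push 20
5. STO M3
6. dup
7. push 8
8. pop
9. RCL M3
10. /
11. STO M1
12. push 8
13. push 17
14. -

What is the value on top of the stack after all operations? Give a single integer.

Answer: -9

Derivation:
After op 1 (push 2): stack=[2] mem=[0,0,0,0]
After op 2 (pop): stack=[empty] mem=[0,0,0,0]
After op 3 (push 9): stack=[9] mem=[0,0,0,0]
After op 4 (push 20): stack=[9,20] mem=[0,0,0,0]
After op 5 (STO M3): stack=[9] mem=[0,0,0,20]
After op 6 (dup): stack=[9,9] mem=[0,0,0,20]
After op 7 (push 8): stack=[9,9,8] mem=[0,0,0,20]
After op 8 (pop): stack=[9,9] mem=[0,0,0,20]
After op 9 (RCL M3): stack=[9,9,20] mem=[0,0,0,20]
After op 10 (/): stack=[9,0] mem=[0,0,0,20]
After op 11 (STO M1): stack=[9] mem=[0,0,0,20]
After op 12 (push 8): stack=[9,8] mem=[0,0,0,20]
After op 13 (push 17): stack=[9,8,17] mem=[0,0,0,20]
After op 14 (-): stack=[9,-9] mem=[0,0,0,20]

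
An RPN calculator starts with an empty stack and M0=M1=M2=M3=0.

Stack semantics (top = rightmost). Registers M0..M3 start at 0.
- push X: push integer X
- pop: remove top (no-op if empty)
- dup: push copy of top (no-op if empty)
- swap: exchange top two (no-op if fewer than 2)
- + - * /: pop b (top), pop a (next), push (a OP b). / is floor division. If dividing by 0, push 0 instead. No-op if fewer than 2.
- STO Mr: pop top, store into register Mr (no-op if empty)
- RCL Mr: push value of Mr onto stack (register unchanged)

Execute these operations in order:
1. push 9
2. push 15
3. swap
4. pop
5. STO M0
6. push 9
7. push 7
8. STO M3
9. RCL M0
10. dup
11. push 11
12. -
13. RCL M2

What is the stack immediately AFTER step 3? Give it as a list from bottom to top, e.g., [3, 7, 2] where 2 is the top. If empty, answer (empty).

After op 1 (push 9): stack=[9] mem=[0,0,0,0]
After op 2 (push 15): stack=[9,15] mem=[0,0,0,0]
After op 3 (swap): stack=[15,9] mem=[0,0,0,0]

[15, 9]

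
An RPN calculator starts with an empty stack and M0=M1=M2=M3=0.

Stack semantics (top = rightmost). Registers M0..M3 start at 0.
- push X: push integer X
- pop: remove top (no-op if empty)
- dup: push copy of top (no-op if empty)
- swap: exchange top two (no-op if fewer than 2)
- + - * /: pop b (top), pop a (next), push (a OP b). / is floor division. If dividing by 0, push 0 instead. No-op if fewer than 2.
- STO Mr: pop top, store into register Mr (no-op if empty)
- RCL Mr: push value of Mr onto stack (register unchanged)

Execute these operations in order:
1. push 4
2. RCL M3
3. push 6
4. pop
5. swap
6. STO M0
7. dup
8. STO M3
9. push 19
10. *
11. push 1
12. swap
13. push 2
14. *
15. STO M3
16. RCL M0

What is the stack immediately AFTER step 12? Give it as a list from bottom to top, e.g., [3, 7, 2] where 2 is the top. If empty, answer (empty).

After op 1 (push 4): stack=[4] mem=[0,0,0,0]
After op 2 (RCL M3): stack=[4,0] mem=[0,0,0,0]
After op 3 (push 6): stack=[4,0,6] mem=[0,0,0,0]
After op 4 (pop): stack=[4,0] mem=[0,0,0,0]
After op 5 (swap): stack=[0,4] mem=[0,0,0,0]
After op 6 (STO M0): stack=[0] mem=[4,0,0,0]
After op 7 (dup): stack=[0,0] mem=[4,0,0,0]
After op 8 (STO M3): stack=[0] mem=[4,0,0,0]
After op 9 (push 19): stack=[0,19] mem=[4,0,0,0]
After op 10 (*): stack=[0] mem=[4,0,0,0]
After op 11 (push 1): stack=[0,1] mem=[4,0,0,0]
After op 12 (swap): stack=[1,0] mem=[4,0,0,0]

[1, 0]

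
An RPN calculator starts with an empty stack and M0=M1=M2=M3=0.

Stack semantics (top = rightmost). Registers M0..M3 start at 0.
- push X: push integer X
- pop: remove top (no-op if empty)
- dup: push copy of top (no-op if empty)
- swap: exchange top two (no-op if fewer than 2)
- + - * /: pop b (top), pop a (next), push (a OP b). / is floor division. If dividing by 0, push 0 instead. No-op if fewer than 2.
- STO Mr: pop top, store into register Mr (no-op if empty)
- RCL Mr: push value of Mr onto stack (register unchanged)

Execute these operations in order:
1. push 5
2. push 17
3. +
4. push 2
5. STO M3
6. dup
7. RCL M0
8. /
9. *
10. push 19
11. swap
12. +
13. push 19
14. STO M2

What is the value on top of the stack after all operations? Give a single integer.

After op 1 (push 5): stack=[5] mem=[0,0,0,0]
After op 2 (push 17): stack=[5,17] mem=[0,0,0,0]
After op 3 (+): stack=[22] mem=[0,0,0,0]
After op 4 (push 2): stack=[22,2] mem=[0,0,0,0]
After op 5 (STO M3): stack=[22] mem=[0,0,0,2]
After op 6 (dup): stack=[22,22] mem=[0,0,0,2]
After op 7 (RCL M0): stack=[22,22,0] mem=[0,0,0,2]
After op 8 (/): stack=[22,0] mem=[0,0,0,2]
After op 9 (*): stack=[0] mem=[0,0,0,2]
After op 10 (push 19): stack=[0,19] mem=[0,0,0,2]
After op 11 (swap): stack=[19,0] mem=[0,0,0,2]
After op 12 (+): stack=[19] mem=[0,0,0,2]
After op 13 (push 19): stack=[19,19] mem=[0,0,0,2]
After op 14 (STO M2): stack=[19] mem=[0,0,19,2]

Answer: 19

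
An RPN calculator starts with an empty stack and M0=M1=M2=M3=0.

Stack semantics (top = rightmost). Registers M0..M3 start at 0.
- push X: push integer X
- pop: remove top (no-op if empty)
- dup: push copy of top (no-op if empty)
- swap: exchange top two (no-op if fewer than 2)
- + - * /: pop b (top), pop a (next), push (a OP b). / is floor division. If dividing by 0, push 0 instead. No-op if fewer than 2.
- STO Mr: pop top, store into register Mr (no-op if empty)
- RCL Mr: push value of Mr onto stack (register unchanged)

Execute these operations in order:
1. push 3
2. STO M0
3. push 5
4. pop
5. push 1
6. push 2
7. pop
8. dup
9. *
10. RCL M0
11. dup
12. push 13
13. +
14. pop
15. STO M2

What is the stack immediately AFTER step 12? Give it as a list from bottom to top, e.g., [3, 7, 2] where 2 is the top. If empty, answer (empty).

After op 1 (push 3): stack=[3] mem=[0,0,0,0]
After op 2 (STO M0): stack=[empty] mem=[3,0,0,0]
After op 3 (push 5): stack=[5] mem=[3,0,0,0]
After op 4 (pop): stack=[empty] mem=[3,0,0,0]
After op 5 (push 1): stack=[1] mem=[3,0,0,0]
After op 6 (push 2): stack=[1,2] mem=[3,0,0,0]
After op 7 (pop): stack=[1] mem=[3,0,0,0]
After op 8 (dup): stack=[1,1] mem=[3,0,0,0]
After op 9 (*): stack=[1] mem=[3,0,0,0]
After op 10 (RCL M0): stack=[1,3] mem=[3,0,0,0]
After op 11 (dup): stack=[1,3,3] mem=[3,0,0,0]
After op 12 (push 13): stack=[1,3,3,13] mem=[3,0,0,0]

[1, 3, 3, 13]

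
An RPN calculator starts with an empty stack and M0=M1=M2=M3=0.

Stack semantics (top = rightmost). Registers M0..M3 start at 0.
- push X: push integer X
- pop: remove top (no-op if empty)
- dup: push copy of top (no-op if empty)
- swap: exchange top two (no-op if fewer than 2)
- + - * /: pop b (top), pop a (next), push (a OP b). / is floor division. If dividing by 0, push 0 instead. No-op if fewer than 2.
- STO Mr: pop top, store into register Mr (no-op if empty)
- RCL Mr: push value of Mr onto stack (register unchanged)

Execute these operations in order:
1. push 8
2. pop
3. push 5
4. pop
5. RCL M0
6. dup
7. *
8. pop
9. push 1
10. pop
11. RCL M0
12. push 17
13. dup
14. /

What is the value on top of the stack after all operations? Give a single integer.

Answer: 1

Derivation:
After op 1 (push 8): stack=[8] mem=[0,0,0,0]
After op 2 (pop): stack=[empty] mem=[0,0,0,0]
After op 3 (push 5): stack=[5] mem=[0,0,0,0]
After op 4 (pop): stack=[empty] mem=[0,0,0,0]
After op 5 (RCL M0): stack=[0] mem=[0,0,0,0]
After op 6 (dup): stack=[0,0] mem=[0,0,0,0]
After op 7 (*): stack=[0] mem=[0,0,0,0]
After op 8 (pop): stack=[empty] mem=[0,0,0,0]
After op 9 (push 1): stack=[1] mem=[0,0,0,0]
After op 10 (pop): stack=[empty] mem=[0,0,0,0]
After op 11 (RCL M0): stack=[0] mem=[0,0,0,0]
After op 12 (push 17): stack=[0,17] mem=[0,0,0,0]
After op 13 (dup): stack=[0,17,17] mem=[0,0,0,0]
After op 14 (/): stack=[0,1] mem=[0,0,0,0]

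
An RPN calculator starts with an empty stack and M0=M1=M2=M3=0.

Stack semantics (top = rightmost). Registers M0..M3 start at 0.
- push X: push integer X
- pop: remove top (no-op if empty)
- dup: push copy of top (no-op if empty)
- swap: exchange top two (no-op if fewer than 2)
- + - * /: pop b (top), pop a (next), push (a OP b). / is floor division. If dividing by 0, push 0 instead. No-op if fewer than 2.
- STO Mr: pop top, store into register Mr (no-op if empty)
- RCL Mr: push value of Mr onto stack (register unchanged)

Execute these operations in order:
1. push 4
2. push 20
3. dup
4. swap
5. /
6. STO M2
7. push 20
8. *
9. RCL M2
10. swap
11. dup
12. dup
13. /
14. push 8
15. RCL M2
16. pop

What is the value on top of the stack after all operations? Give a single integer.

After op 1 (push 4): stack=[4] mem=[0,0,0,0]
After op 2 (push 20): stack=[4,20] mem=[0,0,0,0]
After op 3 (dup): stack=[4,20,20] mem=[0,0,0,0]
After op 4 (swap): stack=[4,20,20] mem=[0,0,0,0]
After op 5 (/): stack=[4,1] mem=[0,0,0,0]
After op 6 (STO M2): stack=[4] mem=[0,0,1,0]
After op 7 (push 20): stack=[4,20] mem=[0,0,1,0]
After op 8 (*): stack=[80] mem=[0,0,1,0]
After op 9 (RCL M2): stack=[80,1] mem=[0,0,1,0]
After op 10 (swap): stack=[1,80] mem=[0,0,1,0]
After op 11 (dup): stack=[1,80,80] mem=[0,0,1,0]
After op 12 (dup): stack=[1,80,80,80] mem=[0,0,1,0]
After op 13 (/): stack=[1,80,1] mem=[0,0,1,0]
After op 14 (push 8): stack=[1,80,1,8] mem=[0,0,1,0]
After op 15 (RCL M2): stack=[1,80,1,8,1] mem=[0,0,1,0]
After op 16 (pop): stack=[1,80,1,8] mem=[0,0,1,0]

Answer: 8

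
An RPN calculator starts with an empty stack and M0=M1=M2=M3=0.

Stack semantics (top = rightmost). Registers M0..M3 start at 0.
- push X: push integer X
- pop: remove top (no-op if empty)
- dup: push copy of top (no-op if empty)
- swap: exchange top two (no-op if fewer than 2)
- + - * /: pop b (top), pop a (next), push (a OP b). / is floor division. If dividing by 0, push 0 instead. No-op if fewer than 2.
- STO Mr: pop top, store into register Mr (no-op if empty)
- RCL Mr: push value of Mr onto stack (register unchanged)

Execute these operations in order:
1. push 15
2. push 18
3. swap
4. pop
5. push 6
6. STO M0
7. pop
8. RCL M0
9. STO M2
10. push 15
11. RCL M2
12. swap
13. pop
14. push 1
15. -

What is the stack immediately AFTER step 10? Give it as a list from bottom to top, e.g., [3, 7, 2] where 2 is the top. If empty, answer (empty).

After op 1 (push 15): stack=[15] mem=[0,0,0,0]
After op 2 (push 18): stack=[15,18] mem=[0,0,0,0]
After op 3 (swap): stack=[18,15] mem=[0,0,0,0]
After op 4 (pop): stack=[18] mem=[0,0,0,0]
After op 5 (push 6): stack=[18,6] mem=[0,0,0,0]
After op 6 (STO M0): stack=[18] mem=[6,0,0,0]
After op 7 (pop): stack=[empty] mem=[6,0,0,0]
After op 8 (RCL M0): stack=[6] mem=[6,0,0,0]
After op 9 (STO M2): stack=[empty] mem=[6,0,6,0]
After op 10 (push 15): stack=[15] mem=[6,0,6,0]

[15]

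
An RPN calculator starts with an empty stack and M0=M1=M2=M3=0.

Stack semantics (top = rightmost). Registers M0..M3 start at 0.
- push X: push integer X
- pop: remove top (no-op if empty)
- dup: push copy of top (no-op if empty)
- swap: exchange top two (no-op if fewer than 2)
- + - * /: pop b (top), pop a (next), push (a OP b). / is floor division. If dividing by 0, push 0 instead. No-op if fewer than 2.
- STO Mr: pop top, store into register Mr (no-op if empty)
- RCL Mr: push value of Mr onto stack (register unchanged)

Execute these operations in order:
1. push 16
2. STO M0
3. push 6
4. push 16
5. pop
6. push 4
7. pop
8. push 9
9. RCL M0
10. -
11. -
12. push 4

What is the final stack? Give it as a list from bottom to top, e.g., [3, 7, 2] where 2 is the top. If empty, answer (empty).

Answer: [13, 4]

Derivation:
After op 1 (push 16): stack=[16] mem=[0,0,0,0]
After op 2 (STO M0): stack=[empty] mem=[16,0,0,0]
After op 3 (push 6): stack=[6] mem=[16,0,0,0]
After op 4 (push 16): stack=[6,16] mem=[16,0,0,0]
After op 5 (pop): stack=[6] mem=[16,0,0,0]
After op 6 (push 4): stack=[6,4] mem=[16,0,0,0]
After op 7 (pop): stack=[6] mem=[16,0,0,0]
After op 8 (push 9): stack=[6,9] mem=[16,0,0,0]
After op 9 (RCL M0): stack=[6,9,16] mem=[16,0,0,0]
After op 10 (-): stack=[6,-7] mem=[16,0,0,0]
After op 11 (-): stack=[13] mem=[16,0,0,0]
After op 12 (push 4): stack=[13,4] mem=[16,0,0,0]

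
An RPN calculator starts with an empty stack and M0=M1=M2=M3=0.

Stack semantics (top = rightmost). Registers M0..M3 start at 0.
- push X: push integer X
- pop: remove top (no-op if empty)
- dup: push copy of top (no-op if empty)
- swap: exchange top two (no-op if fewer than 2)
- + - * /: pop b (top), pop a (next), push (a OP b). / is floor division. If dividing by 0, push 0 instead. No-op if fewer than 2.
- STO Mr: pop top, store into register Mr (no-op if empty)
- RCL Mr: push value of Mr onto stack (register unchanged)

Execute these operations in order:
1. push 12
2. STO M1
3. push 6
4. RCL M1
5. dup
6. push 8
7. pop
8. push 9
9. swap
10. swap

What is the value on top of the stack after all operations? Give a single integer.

After op 1 (push 12): stack=[12] mem=[0,0,0,0]
After op 2 (STO M1): stack=[empty] mem=[0,12,0,0]
After op 3 (push 6): stack=[6] mem=[0,12,0,0]
After op 4 (RCL M1): stack=[6,12] mem=[0,12,0,0]
After op 5 (dup): stack=[6,12,12] mem=[0,12,0,0]
After op 6 (push 8): stack=[6,12,12,8] mem=[0,12,0,0]
After op 7 (pop): stack=[6,12,12] mem=[0,12,0,0]
After op 8 (push 9): stack=[6,12,12,9] mem=[0,12,0,0]
After op 9 (swap): stack=[6,12,9,12] mem=[0,12,0,0]
After op 10 (swap): stack=[6,12,12,9] mem=[0,12,0,0]

Answer: 9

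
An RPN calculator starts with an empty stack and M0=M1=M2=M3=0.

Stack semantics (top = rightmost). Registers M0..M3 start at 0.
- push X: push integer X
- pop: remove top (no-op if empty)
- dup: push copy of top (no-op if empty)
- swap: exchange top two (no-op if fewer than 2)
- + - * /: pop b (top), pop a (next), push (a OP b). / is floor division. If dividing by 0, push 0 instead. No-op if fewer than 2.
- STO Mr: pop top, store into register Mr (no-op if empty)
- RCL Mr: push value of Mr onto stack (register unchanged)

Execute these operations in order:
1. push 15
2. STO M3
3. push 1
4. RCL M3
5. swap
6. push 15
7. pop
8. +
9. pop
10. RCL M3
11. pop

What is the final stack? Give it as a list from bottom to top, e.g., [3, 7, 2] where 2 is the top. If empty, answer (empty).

Answer: (empty)

Derivation:
After op 1 (push 15): stack=[15] mem=[0,0,0,0]
After op 2 (STO M3): stack=[empty] mem=[0,0,0,15]
After op 3 (push 1): stack=[1] mem=[0,0,0,15]
After op 4 (RCL M3): stack=[1,15] mem=[0,0,0,15]
After op 5 (swap): stack=[15,1] mem=[0,0,0,15]
After op 6 (push 15): stack=[15,1,15] mem=[0,0,0,15]
After op 7 (pop): stack=[15,1] mem=[0,0,0,15]
After op 8 (+): stack=[16] mem=[0,0,0,15]
After op 9 (pop): stack=[empty] mem=[0,0,0,15]
After op 10 (RCL M3): stack=[15] mem=[0,0,0,15]
After op 11 (pop): stack=[empty] mem=[0,0,0,15]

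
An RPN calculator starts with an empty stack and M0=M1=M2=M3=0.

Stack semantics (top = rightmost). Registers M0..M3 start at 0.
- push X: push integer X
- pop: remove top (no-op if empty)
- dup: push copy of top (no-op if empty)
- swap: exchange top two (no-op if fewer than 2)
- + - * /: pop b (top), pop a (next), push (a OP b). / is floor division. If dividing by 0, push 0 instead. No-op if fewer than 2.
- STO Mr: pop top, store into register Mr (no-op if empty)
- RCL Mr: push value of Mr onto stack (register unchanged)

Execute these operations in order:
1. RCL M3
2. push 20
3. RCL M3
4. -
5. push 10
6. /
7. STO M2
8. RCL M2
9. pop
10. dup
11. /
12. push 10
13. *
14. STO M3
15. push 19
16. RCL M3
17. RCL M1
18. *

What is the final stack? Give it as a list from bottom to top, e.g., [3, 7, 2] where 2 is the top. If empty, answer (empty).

Answer: [19, 0]

Derivation:
After op 1 (RCL M3): stack=[0] mem=[0,0,0,0]
After op 2 (push 20): stack=[0,20] mem=[0,0,0,0]
After op 3 (RCL M3): stack=[0,20,0] mem=[0,0,0,0]
After op 4 (-): stack=[0,20] mem=[0,0,0,0]
After op 5 (push 10): stack=[0,20,10] mem=[0,0,0,0]
After op 6 (/): stack=[0,2] mem=[0,0,0,0]
After op 7 (STO M2): stack=[0] mem=[0,0,2,0]
After op 8 (RCL M2): stack=[0,2] mem=[0,0,2,0]
After op 9 (pop): stack=[0] mem=[0,0,2,0]
After op 10 (dup): stack=[0,0] mem=[0,0,2,0]
After op 11 (/): stack=[0] mem=[0,0,2,0]
After op 12 (push 10): stack=[0,10] mem=[0,0,2,0]
After op 13 (*): stack=[0] mem=[0,0,2,0]
After op 14 (STO M3): stack=[empty] mem=[0,0,2,0]
After op 15 (push 19): stack=[19] mem=[0,0,2,0]
After op 16 (RCL M3): stack=[19,0] mem=[0,0,2,0]
After op 17 (RCL M1): stack=[19,0,0] mem=[0,0,2,0]
After op 18 (*): stack=[19,0] mem=[0,0,2,0]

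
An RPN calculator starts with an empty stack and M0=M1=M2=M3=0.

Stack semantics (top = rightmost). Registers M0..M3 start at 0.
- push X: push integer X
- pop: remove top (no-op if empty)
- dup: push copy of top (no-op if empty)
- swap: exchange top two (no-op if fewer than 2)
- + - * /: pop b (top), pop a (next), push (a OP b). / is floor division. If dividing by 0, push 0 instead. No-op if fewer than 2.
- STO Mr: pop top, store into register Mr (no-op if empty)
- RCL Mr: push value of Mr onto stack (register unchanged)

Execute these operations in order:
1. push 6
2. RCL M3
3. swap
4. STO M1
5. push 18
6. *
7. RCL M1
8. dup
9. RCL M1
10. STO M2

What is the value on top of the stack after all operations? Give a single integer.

Answer: 6

Derivation:
After op 1 (push 6): stack=[6] mem=[0,0,0,0]
After op 2 (RCL M3): stack=[6,0] mem=[0,0,0,0]
After op 3 (swap): stack=[0,6] mem=[0,0,0,0]
After op 4 (STO M1): stack=[0] mem=[0,6,0,0]
After op 5 (push 18): stack=[0,18] mem=[0,6,0,0]
After op 6 (*): stack=[0] mem=[0,6,0,0]
After op 7 (RCL M1): stack=[0,6] mem=[0,6,0,0]
After op 8 (dup): stack=[0,6,6] mem=[0,6,0,0]
After op 9 (RCL M1): stack=[0,6,6,6] mem=[0,6,0,0]
After op 10 (STO M2): stack=[0,6,6] mem=[0,6,6,0]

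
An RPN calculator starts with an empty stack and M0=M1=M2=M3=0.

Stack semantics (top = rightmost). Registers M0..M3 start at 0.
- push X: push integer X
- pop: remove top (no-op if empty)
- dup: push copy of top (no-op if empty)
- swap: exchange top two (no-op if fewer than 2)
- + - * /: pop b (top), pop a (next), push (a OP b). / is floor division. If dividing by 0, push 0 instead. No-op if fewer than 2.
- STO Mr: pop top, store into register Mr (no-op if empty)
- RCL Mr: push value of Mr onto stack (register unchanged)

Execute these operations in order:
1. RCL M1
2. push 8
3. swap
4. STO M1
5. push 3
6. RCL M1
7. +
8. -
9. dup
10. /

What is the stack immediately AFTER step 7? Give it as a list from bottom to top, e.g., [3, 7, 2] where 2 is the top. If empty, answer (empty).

After op 1 (RCL M1): stack=[0] mem=[0,0,0,0]
After op 2 (push 8): stack=[0,8] mem=[0,0,0,0]
After op 3 (swap): stack=[8,0] mem=[0,0,0,0]
After op 4 (STO M1): stack=[8] mem=[0,0,0,0]
After op 5 (push 3): stack=[8,3] mem=[0,0,0,0]
After op 6 (RCL M1): stack=[8,3,0] mem=[0,0,0,0]
After op 7 (+): stack=[8,3] mem=[0,0,0,0]

[8, 3]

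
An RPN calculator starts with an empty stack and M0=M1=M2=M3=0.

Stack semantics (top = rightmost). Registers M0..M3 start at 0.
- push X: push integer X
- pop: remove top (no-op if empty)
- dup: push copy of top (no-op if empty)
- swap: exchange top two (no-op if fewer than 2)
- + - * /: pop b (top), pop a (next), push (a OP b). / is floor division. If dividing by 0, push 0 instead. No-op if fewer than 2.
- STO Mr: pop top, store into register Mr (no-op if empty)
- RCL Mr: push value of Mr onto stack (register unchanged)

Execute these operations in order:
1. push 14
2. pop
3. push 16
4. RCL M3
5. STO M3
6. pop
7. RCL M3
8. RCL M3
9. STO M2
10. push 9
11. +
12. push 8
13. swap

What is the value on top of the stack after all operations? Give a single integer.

Answer: 9

Derivation:
After op 1 (push 14): stack=[14] mem=[0,0,0,0]
After op 2 (pop): stack=[empty] mem=[0,0,0,0]
After op 3 (push 16): stack=[16] mem=[0,0,0,0]
After op 4 (RCL M3): stack=[16,0] mem=[0,0,0,0]
After op 5 (STO M3): stack=[16] mem=[0,0,0,0]
After op 6 (pop): stack=[empty] mem=[0,0,0,0]
After op 7 (RCL M3): stack=[0] mem=[0,0,0,0]
After op 8 (RCL M3): stack=[0,0] mem=[0,0,0,0]
After op 9 (STO M2): stack=[0] mem=[0,0,0,0]
After op 10 (push 9): stack=[0,9] mem=[0,0,0,0]
After op 11 (+): stack=[9] mem=[0,0,0,0]
After op 12 (push 8): stack=[9,8] mem=[0,0,0,0]
After op 13 (swap): stack=[8,9] mem=[0,0,0,0]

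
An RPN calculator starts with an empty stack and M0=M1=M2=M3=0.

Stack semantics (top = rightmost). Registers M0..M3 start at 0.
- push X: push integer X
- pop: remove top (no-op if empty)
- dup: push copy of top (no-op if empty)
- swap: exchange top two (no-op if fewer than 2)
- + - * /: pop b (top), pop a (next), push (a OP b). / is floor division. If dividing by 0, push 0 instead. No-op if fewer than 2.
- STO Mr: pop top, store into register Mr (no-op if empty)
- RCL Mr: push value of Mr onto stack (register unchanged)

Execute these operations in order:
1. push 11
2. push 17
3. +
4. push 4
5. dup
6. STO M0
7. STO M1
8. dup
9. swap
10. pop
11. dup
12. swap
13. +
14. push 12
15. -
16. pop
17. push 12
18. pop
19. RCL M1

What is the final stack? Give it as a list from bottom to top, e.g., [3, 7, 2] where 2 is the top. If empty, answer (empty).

After op 1 (push 11): stack=[11] mem=[0,0,0,0]
After op 2 (push 17): stack=[11,17] mem=[0,0,0,0]
After op 3 (+): stack=[28] mem=[0,0,0,0]
After op 4 (push 4): stack=[28,4] mem=[0,0,0,0]
After op 5 (dup): stack=[28,4,4] mem=[0,0,0,0]
After op 6 (STO M0): stack=[28,4] mem=[4,0,0,0]
After op 7 (STO M1): stack=[28] mem=[4,4,0,0]
After op 8 (dup): stack=[28,28] mem=[4,4,0,0]
After op 9 (swap): stack=[28,28] mem=[4,4,0,0]
After op 10 (pop): stack=[28] mem=[4,4,0,0]
After op 11 (dup): stack=[28,28] mem=[4,4,0,0]
After op 12 (swap): stack=[28,28] mem=[4,4,0,0]
After op 13 (+): stack=[56] mem=[4,4,0,0]
After op 14 (push 12): stack=[56,12] mem=[4,4,0,0]
After op 15 (-): stack=[44] mem=[4,4,0,0]
After op 16 (pop): stack=[empty] mem=[4,4,0,0]
After op 17 (push 12): stack=[12] mem=[4,4,0,0]
After op 18 (pop): stack=[empty] mem=[4,4,0,0]
After op 19 (RCL M1): stack=[4] mem=[4,4,0,0]

Answer: [4]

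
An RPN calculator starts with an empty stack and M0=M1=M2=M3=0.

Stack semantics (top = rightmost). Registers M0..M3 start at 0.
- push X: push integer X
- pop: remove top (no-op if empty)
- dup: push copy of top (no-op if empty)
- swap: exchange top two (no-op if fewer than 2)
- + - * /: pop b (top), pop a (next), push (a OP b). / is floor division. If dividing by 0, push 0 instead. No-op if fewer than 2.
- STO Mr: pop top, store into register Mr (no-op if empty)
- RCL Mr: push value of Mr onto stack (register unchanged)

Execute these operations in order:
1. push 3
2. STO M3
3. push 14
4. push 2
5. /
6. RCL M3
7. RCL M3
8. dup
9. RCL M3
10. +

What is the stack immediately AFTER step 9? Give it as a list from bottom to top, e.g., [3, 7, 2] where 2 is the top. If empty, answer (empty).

After op 1 (push 3): stack=[3] mem=[0,0,0,0]
After op 2 (STO M3): stack=[empty] mem=[0,0,0,3]
After op 3 (push 14): stack=[14] mem=[0,0,0,3]
After op 4 (push 2): stack=[14,2] mem=[0,0,0,3]
After op 5 (/): stack=[7] mem=[0,0,0,3]
After op 6 (RCL M3): stack=[7,3] mem=[0,0,0,3]
After op 7 (RCL M3): stack=[7,3,3] mem=[0,0,0,3]
After op 8 (dup): stack=[7,3,3,3] mem=[0,0,0,3]
After op 9 (RCL M3): stack=[7,3,3,3,3] mem=[0,0,0,3]

[7, 3, 3, 3, 3]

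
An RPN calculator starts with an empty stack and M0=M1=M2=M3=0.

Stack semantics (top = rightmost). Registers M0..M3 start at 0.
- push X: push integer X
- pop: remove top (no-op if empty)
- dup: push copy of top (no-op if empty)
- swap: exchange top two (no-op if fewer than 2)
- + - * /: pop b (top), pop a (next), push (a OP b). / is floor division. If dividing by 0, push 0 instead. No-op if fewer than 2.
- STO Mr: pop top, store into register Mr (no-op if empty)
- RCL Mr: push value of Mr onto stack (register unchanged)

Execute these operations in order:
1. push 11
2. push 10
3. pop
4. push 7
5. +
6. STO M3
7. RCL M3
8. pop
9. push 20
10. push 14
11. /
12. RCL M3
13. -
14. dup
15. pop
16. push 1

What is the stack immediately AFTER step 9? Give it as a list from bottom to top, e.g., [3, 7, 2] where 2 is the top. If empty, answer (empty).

After op 1 (push 11): stack=[11] mem=[0,0,0,0]
After op 2 (push 10): stack=[11,10] mem=[0,0,0,0]
After op 3 (pop): stack=[11] mem=[0,0,0,0]
After op 4 (push 7): stack=[11,7] mem=[0,0,0,0]
After op 5 (+): stack=[18] mem=[0,0,0,0]
After op 6 (STO M3): stack=[empty] mem=[0,0,0,18]
After op 7 (RCL M3): stack=[18] mem=[0,0,0,18]
After op 8 (pop): stack=[empty] mem=[0,0,0,18]
After op 9 (push 20): stack=[20] mem=[0,0,0,18]

[20]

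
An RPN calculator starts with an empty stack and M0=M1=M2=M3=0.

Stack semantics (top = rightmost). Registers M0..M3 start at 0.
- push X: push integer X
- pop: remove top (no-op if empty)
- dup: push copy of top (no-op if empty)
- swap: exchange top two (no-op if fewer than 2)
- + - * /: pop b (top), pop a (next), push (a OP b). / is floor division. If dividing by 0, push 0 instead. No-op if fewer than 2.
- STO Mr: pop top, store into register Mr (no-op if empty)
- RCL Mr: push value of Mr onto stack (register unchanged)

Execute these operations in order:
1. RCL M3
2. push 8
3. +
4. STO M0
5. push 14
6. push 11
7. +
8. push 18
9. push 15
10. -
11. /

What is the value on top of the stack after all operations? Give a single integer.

Answer: 8

Derivation:
After op 1 (RCL M3): stack=[0] mem=[0,0,0,0]
After op 2 (push 8): stack=[0,8] mem=[0,0,0,0]
After op 3 (+): stack=[8] mem=[0,0,0,0]
After op 4 (STO M0): stack=[empty] mem=[8,0,0,0]
After op 5 (push 14): stack=[14] mem=[8,0,0,0]
After op 6 (push 11): stack=[14,11] mem=[8,0,0,0]
After op 7 (+): stack=[25] mem=[8,0,0,0]
After op 8 (push 18): stack=[25,18] mem=[8,0,0,0]
After op 9 (push 15): stack=[25,18,15] mem=[8,0,0,0]
After op 10 (-): stack=[25,3] mem=[8,0,0,0]
After op 11 (/): stack=[8] mem=[8,0,0,0]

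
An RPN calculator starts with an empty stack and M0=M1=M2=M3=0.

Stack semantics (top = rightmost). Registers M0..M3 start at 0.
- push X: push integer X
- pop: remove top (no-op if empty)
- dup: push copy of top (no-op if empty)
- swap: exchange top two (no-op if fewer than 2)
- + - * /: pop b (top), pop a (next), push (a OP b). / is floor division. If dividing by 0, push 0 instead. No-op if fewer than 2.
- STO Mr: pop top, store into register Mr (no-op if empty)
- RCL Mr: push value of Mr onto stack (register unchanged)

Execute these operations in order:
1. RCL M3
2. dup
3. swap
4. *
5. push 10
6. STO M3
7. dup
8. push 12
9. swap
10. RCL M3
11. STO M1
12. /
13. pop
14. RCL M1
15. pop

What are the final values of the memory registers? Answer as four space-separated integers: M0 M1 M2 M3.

After op 1 (RCL M3): stack=[0] mem=[0,0,0,0]
After op 2 (dup): stack=[0,0] mem=[0,0,0,0]
After op 3 (swap): stack=[0,0] mem=[0,0,0,0]
After op 4 (*): stack=[0] mem=[0,0,0,0]
After op 5 (push 10): stack=[0,10] mem=[0,0,0,0]
After op 6 (STO M3): stack=[0] mem=[0,0,0,10]
After op 7 (dup): stack=[0,0] mem=[0,0,0,10]
After op 8 (push 12): stack=[0,0,12] mem=[0,0,0,10]
After op 9 (swap): stack=[0,12,0] mem=[0,0,0,10]
After op 10 (RCL M3): stack=[0,12,0,10] mem=[0,0,0,10]
After op 11 (STO M1): stack=[0,12,0] mem=[0,10,0,10]
After op 12 (/): stack=[0,0] mem=[0,10,0,10]
After op 13 (pop): stack=[0] mem=[0,10,0,10]
After op 14 (RCL M1): stack=[0,10] mem=[0,10,0,10]
After op 15 (pop): stack=[0] mem=[0,10,0,10]

Answer: 0 10 0 10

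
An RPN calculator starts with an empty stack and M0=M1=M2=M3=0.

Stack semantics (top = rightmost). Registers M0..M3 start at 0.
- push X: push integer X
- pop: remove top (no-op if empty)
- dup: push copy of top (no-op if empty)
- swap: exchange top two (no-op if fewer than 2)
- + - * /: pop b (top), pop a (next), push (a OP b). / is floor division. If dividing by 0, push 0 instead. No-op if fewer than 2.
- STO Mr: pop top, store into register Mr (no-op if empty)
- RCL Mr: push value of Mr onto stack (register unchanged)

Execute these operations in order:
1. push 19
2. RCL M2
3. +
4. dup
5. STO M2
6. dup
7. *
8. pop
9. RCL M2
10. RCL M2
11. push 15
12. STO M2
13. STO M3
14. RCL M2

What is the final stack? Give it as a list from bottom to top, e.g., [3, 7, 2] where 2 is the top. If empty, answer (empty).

After op 1 (push 19): stack=[19] mem=[0,0,0,0]
After op 2 (RCL M2): stack=[19,0] mem=[0,0,0,0]
After op 3 (+): stack=[19] mem=[0,0,0,0]
After op 4 (dup): stack=[19,19] mem=[0,0,0,0]
After op 5 (STO M2): stack=[19] mem=[0,0,19,0]
After op 6 (dup): stack=[19,19] mem=[0,0,19,0]
After op 7 (*): stack=[361] mem=[0,0,19,0]
After op 8 (pop): stack=[empty] mem=[0,0,19,0]
After op 9 (RCL M2): stack=[19] mem=[0,0,19,0]
After op 10 (RCL M2): stack=[19,19] mem=[0,0,19,0]
After op 11 (push 15): stack=[19,19,15] mem=[0,0,19,0]
After op 12 (STO M2): stack=[19,19] mem=[0,0,15,0]
After op 13 (STO M3): stack=[19] mem=[0,0,15,19]
After op 14 (RCL M2): stack=[19,15] mem=[0,0,15,19]

Answer: [19, 15]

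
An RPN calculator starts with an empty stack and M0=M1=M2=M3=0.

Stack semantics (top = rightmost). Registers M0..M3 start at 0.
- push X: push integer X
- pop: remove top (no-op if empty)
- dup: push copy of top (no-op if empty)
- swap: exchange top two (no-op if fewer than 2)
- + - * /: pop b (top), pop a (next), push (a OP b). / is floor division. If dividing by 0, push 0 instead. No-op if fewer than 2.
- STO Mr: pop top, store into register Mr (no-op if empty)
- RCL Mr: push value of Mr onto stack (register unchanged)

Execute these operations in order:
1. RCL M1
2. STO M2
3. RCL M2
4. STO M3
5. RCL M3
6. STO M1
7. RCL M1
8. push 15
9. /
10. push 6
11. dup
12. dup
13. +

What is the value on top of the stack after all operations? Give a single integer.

Answer: 12

Derivation:
After op 1 (RCL M1): stack=[0] mem=[0,0,0,0]
After op 2 (STO M2): stack=[empty] mem=[0,0,0,0]
After op 3 (RCL M2): stack=[0] mem=[0,0,0,0]
After op 4 (STO M3): stack=[empty] mem=[0,0,0,0]
After op 5 (RCL M3): stack=[0] mem=[0,0,0,0]
After op 6 (STO M1): stack=[empty] mem=[0,0,0,0]
After op 7 (RCL M1): stack=[0] mem=[0,0,0,0]
After op 8 (push 15): stack=[0,15] mem=[0,0,0,0]
After op 9 (/): stack=[0] mem=[0,0,0,0]
After op 10 (push 6): stack=[0,6] mem=[0,0,0,0]
After op 11 (dup): stack=[0,6,6] mem=[0,0,0,0]
After op 12 (dup): stack=[0,6,6,6] mem=[0,0,0,0]
After op 13 (+): stack=[0,6,12] mem=[0,0,0,0]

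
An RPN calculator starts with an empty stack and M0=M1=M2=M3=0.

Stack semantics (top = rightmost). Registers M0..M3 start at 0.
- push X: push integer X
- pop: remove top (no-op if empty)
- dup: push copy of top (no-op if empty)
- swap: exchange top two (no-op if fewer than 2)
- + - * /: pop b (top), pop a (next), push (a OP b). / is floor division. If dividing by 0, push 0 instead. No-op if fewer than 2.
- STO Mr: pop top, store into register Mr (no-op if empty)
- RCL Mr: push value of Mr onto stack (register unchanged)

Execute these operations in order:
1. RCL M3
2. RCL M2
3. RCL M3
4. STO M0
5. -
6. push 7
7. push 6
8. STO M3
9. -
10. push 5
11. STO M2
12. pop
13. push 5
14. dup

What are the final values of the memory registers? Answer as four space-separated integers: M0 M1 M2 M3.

Answer: 0 0 5 6

Derivation:
After op 1 (RCL M3): stack=[0] mem=[0,0,0,0]
After op 2 (RCL M2): stack=[0,0] mem=[0,0,0,0]
After op 3 (RCL M3): stack=[0,0,0] mem=[0,0,0,0]
After op 4 (STO M0): stack=[0,0] mem=[0,0,0,0]
After op 5 (-): stack=[0] mem=[0,0,0,0]
After op 6 (push 7): stack=[0,7] mem=[0,0,0,0]
After op 7 (push 6): stack=[0,7,6] mem=[0,0,0,0]
After op 8 (STO M3): stack=[0,7] mem=[0,0,0,6]
After op 9 (-): stack=[-7] mem=[0,0,0,6]
After op 10 (push 5): stack=[-7,5] mem=[0,0,0,6]
After op 11 (STO M2): stack=[-7] mem=[0,0,5,6]
After op 12 (pop): stack=[empty] mem=[0,0,5,6]
After op 13 (push 5): stack=[5] mem=[0,0,5,6]
After op 14 (dup): stack=[5,5] mem=[0,0,5,6]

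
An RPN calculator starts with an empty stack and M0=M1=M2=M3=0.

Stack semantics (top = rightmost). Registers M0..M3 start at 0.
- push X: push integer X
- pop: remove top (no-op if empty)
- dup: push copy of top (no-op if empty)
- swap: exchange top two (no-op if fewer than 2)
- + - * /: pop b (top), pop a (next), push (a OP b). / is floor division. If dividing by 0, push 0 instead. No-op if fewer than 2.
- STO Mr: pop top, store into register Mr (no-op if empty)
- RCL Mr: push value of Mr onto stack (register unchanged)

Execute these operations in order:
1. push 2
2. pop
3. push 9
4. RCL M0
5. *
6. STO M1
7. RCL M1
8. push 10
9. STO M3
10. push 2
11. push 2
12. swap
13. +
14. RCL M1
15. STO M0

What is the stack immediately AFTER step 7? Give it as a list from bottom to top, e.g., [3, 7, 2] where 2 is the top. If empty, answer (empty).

After op 1 (push 2): stack=[2] mem=[0,0,0,0]
After op 2 (pop): stack=[empty] mem=[0,0,0,0]
After op 3 (push 9): stack=[9] mem=[0,0,0,0]
After op 4 (RCL M0): stack=[9,0] mem=[0,0,0,0]
After op 5 (*): stack=[0] mem=[0,0,0,0]
After op 6 (STO M1): stack=[empty] mem=[0,0,0,0]
After op 7 (RCL M1): stack=[0] mem=[0,0,0,0]

[0]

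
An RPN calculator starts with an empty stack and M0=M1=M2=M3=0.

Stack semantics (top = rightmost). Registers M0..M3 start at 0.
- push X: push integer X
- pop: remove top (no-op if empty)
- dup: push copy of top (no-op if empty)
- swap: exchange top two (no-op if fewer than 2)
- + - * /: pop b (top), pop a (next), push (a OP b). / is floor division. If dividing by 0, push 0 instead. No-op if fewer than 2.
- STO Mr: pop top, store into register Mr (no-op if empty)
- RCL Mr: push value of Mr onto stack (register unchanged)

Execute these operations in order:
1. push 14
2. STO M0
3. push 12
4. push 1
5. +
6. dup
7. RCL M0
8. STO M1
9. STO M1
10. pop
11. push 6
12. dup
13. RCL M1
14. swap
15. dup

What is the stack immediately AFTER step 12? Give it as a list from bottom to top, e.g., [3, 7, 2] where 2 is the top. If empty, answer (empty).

After op 1 (push 14): stack=[14] mem=[0,0,0,0]
After op 2 (STO M0): stack=[empty] mem=[14,0,0,0]
After op 3 (push 12): stack=[12] mem=[14,0,0,0]
After op 4 (push 1): stack=[12,1] mem=[14,0,0,0]
After op 5 (+): stack=[13] mem=[14,0,0,0]
After op 6 (dup): stack=[13,13] mem=[14,0,0,0]
After op 7 (RCL M0): stack=[13,13,14] mem=[14,0,0,0]
After op 8 (STO M1): stack=[13,13] mem=[14,14,0,0]
After op 9 (STO M1): stack=[13] mem=[14,13,0,0]
After op 10 (pop): stack=[empty] mem=[14,13,0,0]
After op 11 (push 6): stack=[6] mem=[14,13,0,0]
After op 12 (dup): stack=[6,6] mem=[14,13,0,0]

[6, 6]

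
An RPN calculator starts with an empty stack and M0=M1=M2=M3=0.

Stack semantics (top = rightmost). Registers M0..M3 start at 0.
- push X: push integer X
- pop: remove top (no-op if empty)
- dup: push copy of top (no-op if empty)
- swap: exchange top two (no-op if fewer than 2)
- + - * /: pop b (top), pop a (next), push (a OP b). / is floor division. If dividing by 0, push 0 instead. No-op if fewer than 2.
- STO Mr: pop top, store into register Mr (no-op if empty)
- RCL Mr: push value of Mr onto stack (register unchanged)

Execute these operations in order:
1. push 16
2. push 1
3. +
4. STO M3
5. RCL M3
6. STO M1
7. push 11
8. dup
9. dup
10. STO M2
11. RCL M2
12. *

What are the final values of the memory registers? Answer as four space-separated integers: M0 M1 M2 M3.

After op 1 (push 16): stack=[16] mem=[0,0,0,0]
After op 2 (push 1): stack=[16,1] mem=[0,0,0,0]
After op 3 (+): stack=[17] mem=[0,0,0,0]
After op 4 (STO M3): stack=[empty] mem=[0,0,0,17]
After op 5 (RCL M3): stack=[17] mem=[0,0,0,17]
After op 6 (STO M1): stack=[empty] mem=[0,17,0,17]
After op 7 (push 11): stack=[11] mem=[0,17,0,17]
After op 8 (dup): stack=[11,11] mem=[0,17,0,17]
After op 9 (dup): stack=[11,11,11] mem=[0,17,0,17]
After op 10 (STO M2): stack=[11,11] mem=[0,17,11,17]
After op 11 (RCL M2): stack=[11,11,11] mem=[0,17,11,17]
After op 12 (*): stack=[11,121] mem=[0,17,11,17]

Answer: 0 17 11 17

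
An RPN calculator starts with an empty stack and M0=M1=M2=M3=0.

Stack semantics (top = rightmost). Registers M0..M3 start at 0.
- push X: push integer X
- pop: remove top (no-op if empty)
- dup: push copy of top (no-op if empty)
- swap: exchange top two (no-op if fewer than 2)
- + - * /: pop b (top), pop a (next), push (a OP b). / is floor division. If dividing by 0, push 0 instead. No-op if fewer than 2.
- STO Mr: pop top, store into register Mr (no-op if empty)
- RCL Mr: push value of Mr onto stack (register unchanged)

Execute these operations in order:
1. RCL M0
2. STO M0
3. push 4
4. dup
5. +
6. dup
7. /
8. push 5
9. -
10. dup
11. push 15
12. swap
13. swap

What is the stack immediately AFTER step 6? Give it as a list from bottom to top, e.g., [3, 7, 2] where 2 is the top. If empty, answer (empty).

After op 1 (RCL M0): stack=[0] mem=[0,0,0,0]
After op 2 (STO M0): stack=[empty] mem=[0,0,0,0]
After op 3 (push 4): stack=[4] mem=[0,0,0,0]
After op 4 (dup): stack=[4,4] mem=[0,0,0,0]
After op 5 (+): stack=[8] mem=[0,0,0,0]
After op 6 (dup): stack=[8,8] mem=[0,0,0,0]

[8, 8]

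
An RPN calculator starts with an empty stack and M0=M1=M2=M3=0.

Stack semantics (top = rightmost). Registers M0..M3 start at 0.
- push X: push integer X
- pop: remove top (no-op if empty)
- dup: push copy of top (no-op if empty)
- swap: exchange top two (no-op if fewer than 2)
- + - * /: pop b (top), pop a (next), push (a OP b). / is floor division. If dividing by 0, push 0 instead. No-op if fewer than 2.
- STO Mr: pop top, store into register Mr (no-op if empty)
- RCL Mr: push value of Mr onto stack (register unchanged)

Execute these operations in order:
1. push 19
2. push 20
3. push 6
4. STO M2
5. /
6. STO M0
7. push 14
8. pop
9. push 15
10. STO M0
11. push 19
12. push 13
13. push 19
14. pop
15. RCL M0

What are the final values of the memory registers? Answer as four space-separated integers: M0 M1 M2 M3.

After op 1 (push 19): stack=[19] mem=[0,0,0,0]
After op 2 (push 20): stack=[19,20] mem=[0,0,0,0]
After op 3 (push 6): stack=[19,20,6] mem=[0,0,0,0]
After op 4 (STO M2): stack=[19,20] mem=[0,0,6,0]
After op 5 (/): stack=[0] mem=[0,0,6,0]
After op 6 (STO M0): stack=[empty] mem=[0,0,6,0]
After op 7 (push 14): stack=[14] mem=[0,0,6,0]
After op 8 (pop): stack=[empty] mem=[0,0,6,0]
After op 9 (push 15): stack=[15] mem=[0,0,6,0]
After op 10 (STO M0): stack=[empty] mem=[15,0,6,0]
After op 11 (push 19): stack=[19] mem=[15,0,6,0]
After op 12 (push 13): stack=[19,13] mem=[15,0,6,0]
After op 13 (push 19): stack=[19,13,19] mem=[15,0,6,0]
After op 14 (pop): stack=[19,13] mem=[15,0,6,0]
After op 15 (RCL M0): stack=[19,13,15] mem=[15,0,6,0]

Answer: 15 0 6 0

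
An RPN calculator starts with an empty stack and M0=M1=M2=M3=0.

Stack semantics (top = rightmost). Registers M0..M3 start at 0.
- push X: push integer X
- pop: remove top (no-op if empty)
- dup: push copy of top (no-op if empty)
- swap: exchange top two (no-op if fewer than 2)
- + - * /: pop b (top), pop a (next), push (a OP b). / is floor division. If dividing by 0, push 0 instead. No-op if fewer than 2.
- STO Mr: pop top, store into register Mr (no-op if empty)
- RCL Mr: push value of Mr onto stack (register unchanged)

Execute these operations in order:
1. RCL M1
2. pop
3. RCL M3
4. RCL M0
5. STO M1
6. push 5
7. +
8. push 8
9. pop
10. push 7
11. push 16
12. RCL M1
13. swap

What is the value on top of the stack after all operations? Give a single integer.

Answer: 16

Derivation:
After op 1 (RCL M1): stack=[0] mem=[0,0,0,0]
After op 2 (pop): stack=[empty] mem=[0,0,0,0]
After op 3 (RCL M3): stack=[0] mem=[0,0,0,0]
After op 4 (RCL M0): stack=[0,0] mem=[0,0,0,0]
After op 5 (STO M1): stack=[0] mem=[0,0,0,0]
After op 6 (push 5): stack=[0,5] mem=[0,0,0,0]
After op 7 (+): stack=[5] mem=[0,0,0,0]
After op 8 (push 8): stack=[5,8] mem=[0,0,0,0]
After op 9 (pop): stack=[5] mem=[0,0,0,0]
After op 10 (push 7): stack=[5,7] mem=[0,0,0,0]
After op 11 (push 16): stack=[5,7,16] mem=[0,0,0,0]
After op 12 (RCL M1): stack=[5,7,16,0] mem=[0,0,0,0]
After op 13 (swap): stack=[5,7,0,16] mem=[0,0,0,0]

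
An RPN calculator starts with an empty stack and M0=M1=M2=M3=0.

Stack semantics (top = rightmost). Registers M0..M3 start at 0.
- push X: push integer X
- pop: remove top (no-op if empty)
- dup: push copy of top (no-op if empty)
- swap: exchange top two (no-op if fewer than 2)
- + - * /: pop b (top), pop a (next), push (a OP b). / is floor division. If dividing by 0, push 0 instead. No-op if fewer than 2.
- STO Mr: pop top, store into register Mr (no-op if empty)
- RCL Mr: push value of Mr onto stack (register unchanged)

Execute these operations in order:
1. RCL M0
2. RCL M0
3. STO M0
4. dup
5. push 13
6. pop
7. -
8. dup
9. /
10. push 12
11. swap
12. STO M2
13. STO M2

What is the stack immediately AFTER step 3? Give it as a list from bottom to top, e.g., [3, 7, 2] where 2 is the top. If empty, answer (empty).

After op 1 (RCL M0): stack=[0] mem=[0,0,0,0]
After op 2 (RCL M0): stack=[0,0] mem=[0,0,0,0]
After op 3 (STO M0): stack=[0] mem=[0,0,0,0]

[0]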